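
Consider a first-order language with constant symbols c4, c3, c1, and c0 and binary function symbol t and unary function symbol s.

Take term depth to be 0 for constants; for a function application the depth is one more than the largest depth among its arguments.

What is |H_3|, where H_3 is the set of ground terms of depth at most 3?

Count level by level. With function symbols t/2, s/1, the terms of depth ≤ k are the 4 constants together with each function applied to depth-≤(k−1) tuples, so N_k = 4 + N_{k-1}^2 + N_{k-1}.
N_0 = 4
N_1 = 4 + 4^2 + 4 = 24
N_2 = 4 + 24^2 + 24 = 604
N_3 = 4 + 604^2 + 604 = 365424

365424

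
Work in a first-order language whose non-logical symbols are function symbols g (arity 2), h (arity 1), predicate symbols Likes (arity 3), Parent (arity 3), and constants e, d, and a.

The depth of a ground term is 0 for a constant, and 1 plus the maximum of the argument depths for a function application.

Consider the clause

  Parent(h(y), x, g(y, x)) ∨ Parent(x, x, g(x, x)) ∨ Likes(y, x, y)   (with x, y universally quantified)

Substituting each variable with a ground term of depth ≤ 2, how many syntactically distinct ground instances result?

59049

Ground terms of depth ≤ 2:
  Let N_k count ground terms of depth at most k. Each non-constant term of depth ≤ k is some function symbol applied to depth-≤(k−1) arguments, giving N_k = 3 + N_{k-1}^2 + N_{k-1}.
  N_0 = 3
  N_1 = 3 + 3^2 + 3 = 15
  N_2 = 3 + 15^2 + 15 = 243
So there are 243 ground terms available for substitution.
The body mentions every one of the 2 quantified variables; since ground terms form a free algebra, no two substitutions collapse to the same formula.
Number of ground instances = 243^2 = 59049.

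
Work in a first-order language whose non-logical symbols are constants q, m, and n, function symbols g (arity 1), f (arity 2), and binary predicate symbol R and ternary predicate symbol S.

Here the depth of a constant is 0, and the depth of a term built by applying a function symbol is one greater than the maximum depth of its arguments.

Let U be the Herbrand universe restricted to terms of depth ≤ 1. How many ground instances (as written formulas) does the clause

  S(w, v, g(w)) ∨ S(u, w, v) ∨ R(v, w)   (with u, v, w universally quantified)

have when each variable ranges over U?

3375

Ground terms of depth ≤ 1:
  Let N_k = |{terms of depth ≤ k}|. Then N_0 = 3 and N_k = 3 + N_{k-1} + N_{k-1}^2 for k ≥ 1 (one summand per function symbol, arity giving the exponent).
  N_0 = 3
  N_1 = 3 + 3 + 3^2 = 15
So there are 15 ground terms available for substitution.
The body mentions every one of the 3 quantified variables; since ground terms form a free algebra, no two substitutions collapse to the same formula.
Number of ground instances = 15^3 = 3375.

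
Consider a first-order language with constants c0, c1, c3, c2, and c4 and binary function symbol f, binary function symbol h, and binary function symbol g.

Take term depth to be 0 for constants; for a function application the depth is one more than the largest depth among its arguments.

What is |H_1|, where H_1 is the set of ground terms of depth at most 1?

80

If N_k denotes the number of depth-≤k ground terms, the 5 constants give N_0 = 5, and each function symbol of arity r contributes N_{k-1}^r new terms at level k: N_k = 5 + N_{k-1}^2 + N_{k-1}^2 + N_{k-1}^2.
N_0 = 5
N_1 = 5 + 5^2 + 5^2 + 5^2 = 80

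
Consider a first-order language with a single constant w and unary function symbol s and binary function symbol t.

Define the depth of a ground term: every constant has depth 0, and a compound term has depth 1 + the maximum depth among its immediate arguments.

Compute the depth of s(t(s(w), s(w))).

depth(s(w)) = 1 + depth(w) = 1 + 0 = 1
depth(t(s(w), s(w))) = 1 + max(1, 1) = 2
depth(s(t(s(w), s(w)))) = 1 + depth(t(s(w), s(w))) = 1 + 2 = 3

3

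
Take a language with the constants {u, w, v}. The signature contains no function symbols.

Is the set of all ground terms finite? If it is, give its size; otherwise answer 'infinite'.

3

There are no function symbols, so every ground term is one of the 3 constants.
The Herbrand universe is {u, w, v}, which is finite with 3 elements.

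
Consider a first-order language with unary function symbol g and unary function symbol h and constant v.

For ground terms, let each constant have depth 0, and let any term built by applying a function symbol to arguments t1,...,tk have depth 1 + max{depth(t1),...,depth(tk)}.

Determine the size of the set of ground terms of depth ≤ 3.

Let N_k count ground terms of depth at most k. Each non-constant term of depth ≤ k is some function symbol applied to depth-≤(k−1) arguments, giving N_k = 1 + N_{k-1} + N_{k-1}.
N_0 = 1
N_1 = 1 + 1 + 1 = 3
N_2 = 1 + 3 + 3 = 7
N_3 = 1 + 7 + 7 = 15

15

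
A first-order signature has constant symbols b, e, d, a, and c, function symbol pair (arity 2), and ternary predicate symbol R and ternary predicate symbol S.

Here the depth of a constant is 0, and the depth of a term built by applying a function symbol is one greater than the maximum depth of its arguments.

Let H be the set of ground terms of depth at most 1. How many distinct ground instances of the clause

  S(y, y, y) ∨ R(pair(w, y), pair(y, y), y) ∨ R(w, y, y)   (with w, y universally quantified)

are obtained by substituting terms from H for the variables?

Ground terms of depth ≤ 1:
  If N_k denotes the number of depth-≤k ground terms, the 5 constants give N_0 = 5, and each function symbol of arity r contributes N_{k-1}^r new terms at level k: N_k = 5 + N_{k-1}^2.
  N_0 = 5
  N_1 = 5 + 5^2 = 30
So there are 30 ground terms available for substitution.
Each of w, y ranges independently over the available ground terms, and distinct assignments produce distinct instances.
Number of ground instances = 30^2 = 900.

900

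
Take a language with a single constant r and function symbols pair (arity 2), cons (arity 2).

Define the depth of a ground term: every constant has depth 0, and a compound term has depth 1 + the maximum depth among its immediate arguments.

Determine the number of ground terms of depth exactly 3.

704

If N_k denotes the number of depth-≤k ground terms, the 1 constant gives N_0 = 1, and each function symbol of arity r contributes N_{k-1}^r new terms at level k: N_k = 1 + N_{k-1}^2 + N_{k-1}^2.
N_0 = 1
N_1 = 1 + 1^2 + 1^2 = 3
N_2 = 1 + 3^2 + 3^2 = 19
N_3 = 1 + 19^2 + 19^2 = 723
Terms of depth exactly 3: N_3 − N_2 = 723 − 19 = 704.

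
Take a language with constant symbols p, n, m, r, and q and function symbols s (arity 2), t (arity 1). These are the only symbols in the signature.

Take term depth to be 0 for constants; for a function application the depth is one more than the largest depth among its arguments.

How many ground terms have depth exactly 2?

1230

Let N_k = |{terms of depth ≤ k}|. Then N_0 = 5 and N_k = 5 + N_{k-1}^2 + N_{k-1} for k ≥ 1 (one summand per function symbol, arity giving the exponent).
N_0 = 5
N_1 = 5 + 5^2 + 5 = 35
N_2 = 5 + 35^2 + 35 = 1265
Terms of depth exactly 2: N_2 − N_1 = 1265 − 35 = 1230.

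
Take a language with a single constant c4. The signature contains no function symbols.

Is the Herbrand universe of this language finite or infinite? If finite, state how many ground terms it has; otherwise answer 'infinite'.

There are no function symbols, so the only ground term is the single constant.
The Herbrand universe is {c4}, finite with 1 element.

1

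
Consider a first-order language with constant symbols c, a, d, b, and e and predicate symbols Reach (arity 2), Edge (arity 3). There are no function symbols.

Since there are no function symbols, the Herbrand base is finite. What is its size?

150

With no function symbols, the Herbrand universe is just the 5 constants.
Ground atoms per predicate: Reach: 5^2 = 25, Edge: 5^3 = 125.
Herbrand base size = 25 + 125 = 150.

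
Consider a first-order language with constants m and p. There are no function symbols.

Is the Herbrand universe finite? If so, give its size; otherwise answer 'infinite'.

2

There are no function symbols, so every ground term is one of the 2 constants.
The Herbrand universe is {m, p}, which is finite with 2 elements.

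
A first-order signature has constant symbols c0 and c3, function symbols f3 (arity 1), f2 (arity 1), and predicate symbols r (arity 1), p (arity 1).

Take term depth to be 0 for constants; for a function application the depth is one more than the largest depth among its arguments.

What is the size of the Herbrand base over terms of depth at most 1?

First count ground terms of depth ≤ 1.
Write N_k for the number of ground terms of depth ≤ k. A term of depth ≤ k is either a constant or a function symbol applied to arguments of depth ≤ k−1, so N_k = 2 + N_{k-1} + N_{k-1}.
N_0 = 2
N_1 = 2 + 2 + 2 = 6
Explicitly: c0, c3, f3(c0), f3(c3), f2(c0), f2(c3).
So |H| = 6.
A ground atom is a predicate applied to a tuple of terms from H, so the count is the sum over predicates of |H|^arity:
  r: 6;  p: 6
Total ground atoms: 6 + 6 = 12.

12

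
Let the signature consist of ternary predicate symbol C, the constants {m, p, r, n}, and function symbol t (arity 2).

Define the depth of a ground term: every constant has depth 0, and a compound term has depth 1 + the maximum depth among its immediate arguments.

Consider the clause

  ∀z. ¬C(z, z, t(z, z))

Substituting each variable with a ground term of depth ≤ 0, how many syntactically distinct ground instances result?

4

Ground terms of depth ≤ 0:
  If N_k denotes the number of depth-≤k ground terms, the 4 constants give N_0 = 4, and each function symbol of arity r contributes N_{k-1}^r new terms at level k: N_k = 4 + N_{k-1}^2.
  N_0 = 4
So there are 4 ground terms available for substitution.
The body mentions the single quantified variable z; since ground terms form a free algebra, no two substitutions collapse to the same formula.
Number of ground instances = 4.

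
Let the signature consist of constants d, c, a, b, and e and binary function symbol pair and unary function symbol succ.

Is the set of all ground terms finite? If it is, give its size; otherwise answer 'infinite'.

The signature has at least one function symbol (pair, arity 2) and at least one constant (d).
Iterating pair gives infinitely many distinct ground terms: d, pair(d, d), pair(pair(d, d), pair(d, d)), ...
So the Herbrand universe is infinite.

infinite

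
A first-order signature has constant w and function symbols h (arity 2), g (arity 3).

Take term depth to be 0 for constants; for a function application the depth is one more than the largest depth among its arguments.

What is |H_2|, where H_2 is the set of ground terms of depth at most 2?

37

Count level by level. With function symbols h/2, g/3, the terms of depth ≤ k are the 1 constant together with each function applied to depth-≤(k−1) tuples, so N_k = 1 + N_{k-1}^2 + N_{k-1}^3.
N_0 = 1
N_1 = 1 + 1^2 + 1^3 = 3
N_2 = 1 + 3^2 + 3^3 = 37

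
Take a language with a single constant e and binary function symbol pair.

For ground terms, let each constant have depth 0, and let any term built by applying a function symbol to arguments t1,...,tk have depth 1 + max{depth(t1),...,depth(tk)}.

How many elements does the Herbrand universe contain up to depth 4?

677

Let N_k count ground terms of depth at most k. Each non-constant term of depth ≤ k is some function symbol applied to depth-≤(k−1) arguments, giving N_k = 1 + N_{k-1}^2.
N_0 = 1
N_1 = 1 + 1^2 = 2
N_2 = 1 + 2^2 = 5
N_3 = 1 + 5^2 = 26
N_4 = 1 + 26^2 = 677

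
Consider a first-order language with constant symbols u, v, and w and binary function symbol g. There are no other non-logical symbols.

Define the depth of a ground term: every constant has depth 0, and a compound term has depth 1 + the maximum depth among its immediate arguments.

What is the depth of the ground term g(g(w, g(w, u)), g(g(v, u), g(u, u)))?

depth(g(w, u)) = 1 + max(0, 0) = 1
depth(g(w, g(w, u))) = 1 + max(0, 1) = 2
depth(g(v, u)) = 1 + max(0, 0) = 1
depth(g(u, u)) = 1 + max(0, 0) = 1
depth(g(g(v, u), g(u, u))) = 1 + max(1, 1) = 2
depth(g(g(w, g(w, u)), g(g(v, u), g(u, u)))) = 1 + max(2, 2) = 3

3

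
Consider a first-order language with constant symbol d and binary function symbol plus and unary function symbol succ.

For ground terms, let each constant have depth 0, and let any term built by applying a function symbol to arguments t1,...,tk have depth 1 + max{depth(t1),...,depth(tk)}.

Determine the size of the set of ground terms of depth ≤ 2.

13

Let N_k = |{terms of depth ≤ k}|. Then N_0 = 1 and N_k = 1 + N_{k-1}^2 + N_{k-1} for k ≥ 1 (one summand per function symbol, arity giving the exponent).
N_0 = 1
N_1 = 1 + 1^2 + 1 = 3
N_2 = 1 + 3^2 + 3 = 13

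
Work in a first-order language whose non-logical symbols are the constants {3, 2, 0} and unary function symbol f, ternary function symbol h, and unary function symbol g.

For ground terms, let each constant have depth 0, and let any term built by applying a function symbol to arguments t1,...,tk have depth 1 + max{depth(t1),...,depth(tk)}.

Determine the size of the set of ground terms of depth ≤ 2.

46731

Let N_k count ground terms of depth at most k. Each non-constant term of depth ≤ k is some function symbol applied to depth-≤(k−1) arguments, giving N_k = 3 + N_{k-1} + N_{k-1}^3 + N_{k-1}.
N_0 = 3
N_1 = 3 + 3 + 3^3 + 3 = 36
N_2 = 3 + 36 + 36^3 + 36 = 46731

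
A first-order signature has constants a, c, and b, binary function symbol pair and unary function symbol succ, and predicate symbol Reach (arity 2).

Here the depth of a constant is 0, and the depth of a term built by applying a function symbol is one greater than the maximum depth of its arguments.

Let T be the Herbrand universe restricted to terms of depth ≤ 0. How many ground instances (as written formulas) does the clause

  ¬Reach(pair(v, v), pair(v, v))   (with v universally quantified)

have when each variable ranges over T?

3

Ground terms of depth ≤ 0:
  Let N_k = |{terms of depth ≤ k}|. Then N_0 = 3 and N_k = 3 + N_{k-1}^2 + N_{k-1} for k ≥ 1 (one summand per function symbol, arity giving the exponent).
  N_0 = 3
  Explicitly: a, c, b.
So there are 3 ground terms available for substitution.
There is 1 variable to instantiate (v),  occurring in at least one literal, so different choices give different ground instances.
Number of ground instances = 3.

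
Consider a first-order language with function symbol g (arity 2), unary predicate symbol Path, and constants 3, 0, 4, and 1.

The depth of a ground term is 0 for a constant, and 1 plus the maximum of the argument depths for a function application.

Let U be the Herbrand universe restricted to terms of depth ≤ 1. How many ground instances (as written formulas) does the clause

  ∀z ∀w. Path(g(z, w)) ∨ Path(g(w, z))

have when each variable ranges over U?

400

Ground terms of depth ≤ 1:
  Let N_k = |{terms of depth ≤ k}|. Then N_0 = 4 and N_k = 4 + N_{k-1}^2 for k ≥ 1 (one summand per function symbol, arity giving the exponent).
  N_0 = 4
  N_1 = 4 + 4^2 = 20
So there are 20 ground terms available for substitution.
Each of z, w ranges independently over the available ground terms, and distinct assignments produce distinct instances.
Number of ground instances = 20^2 = 400.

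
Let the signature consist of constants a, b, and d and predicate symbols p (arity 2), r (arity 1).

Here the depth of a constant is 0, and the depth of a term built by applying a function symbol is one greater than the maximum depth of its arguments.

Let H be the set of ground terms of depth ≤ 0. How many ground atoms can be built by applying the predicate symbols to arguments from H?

First count ground terms of depth ≤ 0.
With no function symbols every ground term is a constant, so there are exactly 3 ground terms at every depth bound.
N_0 = 3
So |H| = 3.
For each predicate symbol, the number of ground atoms is |H| raised to its arity; summing:
  p: 3^2 = 9;  r: 3
Total ground atoms: 9 + 3 = 12.

12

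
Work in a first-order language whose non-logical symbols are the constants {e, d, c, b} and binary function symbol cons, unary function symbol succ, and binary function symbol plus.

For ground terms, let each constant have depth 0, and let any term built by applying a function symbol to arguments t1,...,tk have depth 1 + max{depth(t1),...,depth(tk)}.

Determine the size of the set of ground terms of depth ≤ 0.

4

Write N_k for the number of ground terms of depth ≤ k. A term of depth ≤ k is either a constant or a function symbol applied to arguments of depth ≤ k−1, so N_k = 4 + N_{k-1}^2 + N_{k-1} + N_{k-1}^2.
N_0 = 4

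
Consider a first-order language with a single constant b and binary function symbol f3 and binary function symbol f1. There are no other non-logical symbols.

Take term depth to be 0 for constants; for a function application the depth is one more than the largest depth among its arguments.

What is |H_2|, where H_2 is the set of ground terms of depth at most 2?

19

Let N_k count ground terms of depth at most k. Each non-constant term of depth ≤ k is some function symbol applied to depth-≤(k−1) arguments, giving N_k = 1 + N_{k-1}^2 + N_{k-1}^2.
N_0 = 1
N_1 = 1 + 1^2 + 1^2 = 3
N_2 = 1 + 3^2 + 3^2 = 19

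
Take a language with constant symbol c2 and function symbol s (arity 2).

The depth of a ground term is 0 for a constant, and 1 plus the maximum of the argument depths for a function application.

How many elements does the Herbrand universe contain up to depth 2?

Count level by level. With function symbols s/2, the terms of depth ≤ k are the 1 constant together with each function applied to depth-≤(k−1) tuples, so N_k = 1 + N_{k-1}^2.
N_0 = 1
N_1 = 1 + 1^2 = 2
N_2 = 1 + 2^2 = 5
Explicitly: c2, s(c2, c2), s(c2, s(c2, c2)), s(s(c2, c2), c2), s(s(c2, c2), s(c2, c2)).

5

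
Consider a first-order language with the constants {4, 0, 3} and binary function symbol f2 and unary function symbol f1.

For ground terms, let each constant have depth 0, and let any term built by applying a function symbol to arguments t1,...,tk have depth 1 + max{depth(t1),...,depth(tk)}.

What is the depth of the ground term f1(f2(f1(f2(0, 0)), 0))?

4

depth(f2(0, 0)) = 1 + max(0, 0) = 1
depth(f1(f2(0, 0))) = 1 + depth(f2(0, 0)) = 1 + 1 = 2
depth(f2(f1(f2(0, 0)), 0)) = 1 + max(2, 0) = 3
depth(f1(f2(f1(f2(0, 0)), 0))) = 1 + depth(f2(f1(f2(0, 0)), 0)) = 1 + 3 = 4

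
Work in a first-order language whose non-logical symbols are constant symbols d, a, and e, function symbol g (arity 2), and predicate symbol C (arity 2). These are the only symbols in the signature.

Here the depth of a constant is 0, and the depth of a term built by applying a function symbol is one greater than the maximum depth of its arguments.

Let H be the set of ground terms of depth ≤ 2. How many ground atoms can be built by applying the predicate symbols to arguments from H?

21609

First count ground terms of depth ≤ 2.
Let N_k = |{terms of depth ≤ k}|. Then N_0 = 3 and N_k = 3 + N_{k-1}^2 for k ≥ 1 (one summand per function symbol, arity giving the exponent).
N_0 = 3
N_1 = 3 + 3^2 = 12
N_2 = 3 + 12^2 = 147
So |H| = 147.
A ground atom is a predicate applied to a tuple of terms from H, so the count is the sum over predicates of |H|^arity:
  C: 147^2 = 21609
Total ground atoms: 21609.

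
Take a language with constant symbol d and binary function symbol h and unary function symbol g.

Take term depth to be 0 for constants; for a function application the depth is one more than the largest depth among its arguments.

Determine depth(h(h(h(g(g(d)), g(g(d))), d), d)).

depth(g(d)) = 1 + depth(d) = 1 + 0 = 1
depth(g(g(d))) = 1 + depth(g(d)) = 1 + 1 = 2
depth(h(g(g(d)), g(g(d)))) = 1 + max(2, 2) = 3
depth(h(h(g(g(d)), g(g(d))), d)) = 1 + max(3, 0) = 4
depth(h(h(h(g(g(d)), g(g(d))), d), d)) = 1 + max(4, 0) = 5

5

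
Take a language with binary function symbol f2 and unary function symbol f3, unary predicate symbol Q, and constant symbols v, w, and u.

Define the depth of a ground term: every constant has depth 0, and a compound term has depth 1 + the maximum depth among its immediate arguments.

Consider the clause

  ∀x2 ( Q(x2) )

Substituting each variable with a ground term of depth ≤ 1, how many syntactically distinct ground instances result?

Ground terms of depth ≤ 1:
  Let N_k count ground terms of depth at most k. Each non-constant term of depth ≤ k is some function symbol applied to depth-≤(k−1) arguments, giving N_k = 3 + N_{k-1}^2 + N_{k-1}.
  N_0 = 3
  N_1 = 3 + 3^2 + 3 = 15
So there are 15 ground terms available for substitution.
The clause has 1 distinct variable (x2), which appears in the body. In the free term algebra distinct substitutions yield syntactically distinct ground instances.
Number of ground instances = 15.

15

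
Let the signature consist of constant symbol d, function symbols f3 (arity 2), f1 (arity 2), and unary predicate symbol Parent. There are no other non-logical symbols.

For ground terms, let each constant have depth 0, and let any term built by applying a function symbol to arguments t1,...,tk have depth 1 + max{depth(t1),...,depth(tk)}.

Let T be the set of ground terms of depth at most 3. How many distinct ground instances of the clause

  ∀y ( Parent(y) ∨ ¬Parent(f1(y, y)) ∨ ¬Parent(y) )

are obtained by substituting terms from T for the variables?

723

Ground terms of depth ≤ 3:
  Let N_k = |{terms of depth ≤ k}|. Then N_0 = 1 and N_k = 1 + N_{k-1}^2 + N_{k-1}^2 for k ≥ 1 (one summand per function symbol, arity giving the exponent).
  N_0 = 1
  N_1 = 1 + 1^2 + 1^2 = 3
  N_2 = 1 + 3^2 + 3^2 = 19
  N_3 = 1 + 19^2 + 19^2 = 723
So there are 723 ground terms available for substitution.
There is 1 variable to instantiate (y),  occurring in at least one literal, so different choices give different ground instances.
Number of ground instances = 723.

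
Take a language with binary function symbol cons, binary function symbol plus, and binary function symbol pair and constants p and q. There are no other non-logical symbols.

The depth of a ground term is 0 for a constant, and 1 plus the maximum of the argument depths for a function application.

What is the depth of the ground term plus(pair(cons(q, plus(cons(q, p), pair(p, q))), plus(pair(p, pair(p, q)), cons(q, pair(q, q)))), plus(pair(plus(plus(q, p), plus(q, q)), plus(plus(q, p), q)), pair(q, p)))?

depth(cons(q, p)) = 1 + max(0, 0) = 1
depth(pair(p, q)) = 1 + max(0, 0) = 1
depth(plus(cons(q, p), pair(p, q))) = 1 + max(1, 1) = 2
depth(cons(q, plus(cons(q, p), pair(p, q)))) = 1 + max(0, 2) = 3
depth(pair(p, pair(p, q))) = 1 + max(0, 1) = 2
depth(pair(q, q)) = 1 + max(0, 0) = 1
depth(cons(q, pair(q, q))) = 1 + max(0, 1) = 2
depth(plus(pair(p, pair(p, q)), cons(q, pair(q, q)))) = 1 + max(2, 2) = 3
depth(pair(cons(q, plus(cons(q, p), pair(p, q))), plus(pair(p, pair(p, q)), cons(q, pair(q, q))))) = 1 + max(3, 3) = 4
depth(plus(q, p)) = 1 + max(0, 0) = 1
depth(plus(q, q)) = 1 + max(0, 0) = 1
depth(plus(plus(q, p), plus(q, q))) = 1 + max(1, 1) = 2
depth(plus(plus(q, p), q)) = 1 + max(1, 0) = 2
depth(pair(plus(plus(q, p), plus(q, q)), plus(plus(q, p), q))) = 1 + max(2, 2) = 3
depth(pair(q, p)) = 1 + max(0, 0) = 1
depth(plus(pair(plus(plus(q, p), plus(q, q)), plus(plus(q, p), q)), pair(q, p))) = 1 + max(3, 1) = 4
depth(plus(pair(cons(q, plus(cons(q, p), pair(p, q))), plus(pair(p, pair(p, q)), cons(q, pair(q, q)))), plus(pair(plus(plus(q, p), plus(q, q)), plus(plus(q, p), q)), pair(q, p)))) = 1 + max(4, 4) = 5

5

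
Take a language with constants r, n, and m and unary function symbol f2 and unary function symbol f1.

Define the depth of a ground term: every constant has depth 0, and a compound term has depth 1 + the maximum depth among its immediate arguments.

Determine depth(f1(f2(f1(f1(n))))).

4

depth(f1(n)) = 1 + depth(n) = 1 + 0 = 1
depth(f1(f1(n))) = 1 + depth(f1(n)) = 1 + 1 = 2
depth(f2(f1(f1(n)))) = 1 + depth(f1(f1(n))) = 1 + 2 = 3
depth(f1(f2(f1(f1(n))))) = 1 + depth(f2(f1(f1(n)))) = 1 + 3 = 4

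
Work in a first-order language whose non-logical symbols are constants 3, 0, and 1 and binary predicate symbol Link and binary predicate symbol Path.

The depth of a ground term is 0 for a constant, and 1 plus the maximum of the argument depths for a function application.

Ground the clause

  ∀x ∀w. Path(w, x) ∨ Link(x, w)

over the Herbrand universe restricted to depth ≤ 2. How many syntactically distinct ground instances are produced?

Ground terms of depth ≤ 2:
  With no function symbols every ground term is a constant, so there are exactly 3 ground terms at every depth bound.
  N_0 = 3
  N_1 = 3
  N_2 = 3
  Explicitly: 3, 0, 1.
So there are 3 ground terms available for substitution.
The body mentions every one of the 2 quantified variables; since ground terms form a free algebra, no two substitutions collapse to the same formula.
Number of ground instances = 3^2 = 9.

9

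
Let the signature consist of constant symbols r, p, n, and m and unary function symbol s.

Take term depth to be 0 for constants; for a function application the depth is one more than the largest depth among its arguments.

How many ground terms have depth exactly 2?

4

Count level by level. With function symbols s/1, the terms of depth ≤ k are the 4 constants together with each function applied to depth-≤(k−1) tuples, so N_k = 4 + N_{k-1}.
N_0 = 4
N_1 = 4 + 4 = 8
N_2 = 4 + 8 = 12
Terms of depth exactly 2: N_2 − N_1 = 12 − 8 = 4.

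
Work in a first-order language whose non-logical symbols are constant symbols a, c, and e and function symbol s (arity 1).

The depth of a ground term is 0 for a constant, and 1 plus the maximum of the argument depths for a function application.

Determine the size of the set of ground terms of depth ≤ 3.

Count level by level. With function symbols s/1, the terms of depth ≤ k are the 3 constants together with each function applied to depth-≤(k−1) tuples, so N_k = 3 + N_{k-1}.
N_0 = 3
N_1 = 3 + 3 = 6
N_2 = 3 + 6 = 9
N_3 = 3 + 9 = 12

12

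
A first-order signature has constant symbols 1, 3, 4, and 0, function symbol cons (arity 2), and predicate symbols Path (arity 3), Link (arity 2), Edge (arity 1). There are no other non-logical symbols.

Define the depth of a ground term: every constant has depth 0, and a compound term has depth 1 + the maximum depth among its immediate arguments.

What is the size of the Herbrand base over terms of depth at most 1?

8420

First count ground terms of depth ≤ 1.
Let N_k count ground terms of depth at most k. Each non-constant term of depth ≤ k is some function symbol applied to depth-≤(k−1) arguments, giving N_k = 4 + N_{k-1}^2.
N_0 = 4
N_1 = 4 + 4^2 = 20
So |H| = 20.
For each predicate symbol, the number of ground atoms is |H| raised to its arity; summing:
  Path: 20^3 = 8000;  Link: 20^2 = 400;  Edge: 20
Total ground atoms: 8000 + 400 + 20 = 8420.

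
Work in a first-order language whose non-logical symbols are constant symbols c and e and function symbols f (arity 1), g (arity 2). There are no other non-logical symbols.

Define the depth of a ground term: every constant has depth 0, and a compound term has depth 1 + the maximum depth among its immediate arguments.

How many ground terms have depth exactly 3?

If N_k denotes the number of depth-≤k ground terms, the 2 constants give N_0 = 2, and each function symbol of arity r contributes N_{k-1}^r new terms at level k: N_k = 2 + N_{k-1} + N_{k-1}^2.
N_0 = 2
N_1 = 2 + 2 + 2^2 = 8
N_2 = 2 + 8 + 8^2 = 74
N_3 = 2 + 74 + 74^2 = 5552
Terms of depth exactly 3: N_3 − N_2 = 5552 − 74 = 5478.

5478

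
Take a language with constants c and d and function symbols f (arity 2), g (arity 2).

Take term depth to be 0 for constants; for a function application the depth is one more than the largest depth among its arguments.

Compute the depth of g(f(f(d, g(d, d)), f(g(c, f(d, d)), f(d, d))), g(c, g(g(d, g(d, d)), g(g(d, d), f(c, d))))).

depth(g(d, d)) = 1 + max(0, 0) = 1
depth(f(d, g(d, d))) = 1 + max(0, 1) = 2
depth(f(d, d)) = 1 + max(0, 0) = 1
depth(g(c, f(d, d))) = 1 + max(0, 1) = 2
depth(f(g(c, f(d, d)), f(d, d))) = 1 + max(2, 1) = 3
depth(f(f(d, g(d, d)), f(g(c, f(d, d)), f(d, d)))) = 1 + max(2, 3) = 4
depth(g(d, g(d, d))) = 1 + max(0, 1) = 2
depth(f(c, d)) = 1 + max(0, 0) = 1
depth(g(g(d, d), f(c, d))) = 1 + max(1, 1) = 2
depth(g(g(d, g(d, d)), g(g(d, d), f(c, d)))) = 1 + max(2, 2) = 3
depth(g(c, g(g(d, g(d, d)), g(g(d, d), f(c, d))))) = 1 + max(0, 3) = 4
depth(g(f(f(d, g(d, d)), f(g(c, f(d, d)), f(d, d))), g(c, g(g(d, g(d, d)), g(g(d, d), f(c, d)))))) = 1 + max(4, 4) = 5

5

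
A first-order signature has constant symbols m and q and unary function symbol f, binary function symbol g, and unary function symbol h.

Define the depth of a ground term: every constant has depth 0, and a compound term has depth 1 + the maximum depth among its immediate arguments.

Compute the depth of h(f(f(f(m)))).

4

depth(f(m)) = 1 + depth(m) = 1 + 0 = 1
depth(f(f(m))) = 1 + depth(f(m)) = 1 + 1 = 2
depth(f(f(f(m)))) = 1 + depth(f(f(m))) = 1 + 2 = 3
depth(h(f(f(f(m))))) = 1 + depth(f(f(f(m)))) = 1 + 3 = 4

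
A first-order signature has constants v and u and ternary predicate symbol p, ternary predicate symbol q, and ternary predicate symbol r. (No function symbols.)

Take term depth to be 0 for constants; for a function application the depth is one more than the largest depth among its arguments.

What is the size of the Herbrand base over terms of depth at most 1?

24

First count ground terms of depth ≤ 1.
With no function symbols every ground term is a constant, so there are exactly 2 ground terms at every depth bound.
N_0 = 2
N_1 = 2
Explicitly: v, u.
So |H| = 2.
For each predicate symbol, the number of ground atoms is |H| raised to its arity; summing:
  p: 2^3 = 8;  q: 2^3 = 8;  r: 2^3 = 8
Total ground atoms: 8 + 8 + 8 = 24.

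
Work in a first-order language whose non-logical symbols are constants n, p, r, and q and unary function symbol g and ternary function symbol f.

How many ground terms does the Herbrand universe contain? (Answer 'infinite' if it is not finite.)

infinite

The signature has at least one function symbol (g, arity 1) and at least one constant (n).
Iterating g gives infinitely many distinct ground terms: n, g(n), g(g(n)), ...
So the Herbrand universe is infinite.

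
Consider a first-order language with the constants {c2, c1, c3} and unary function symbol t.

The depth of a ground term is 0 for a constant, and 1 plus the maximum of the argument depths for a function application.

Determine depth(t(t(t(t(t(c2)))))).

depth(t(c2)) = 1 + depth(c2) = 1 + 0 = 1
depth(t(t(c2))) = 1 + depth(t(c2)) = 1 + 1 = 2
depth(t(t(t(c2)))) = 1 + depth(t(t(c2))) = 1 + 2 = 3
depth(t(t(t(t(c2))))) = 1 + depth(t(t(t(c2)))) = 1 + 3 = 4
depth(t(t(t(t(t(c2)))))) = 1 + depth(t(t(t(t(c2))))) = 1 + 4 = 5

5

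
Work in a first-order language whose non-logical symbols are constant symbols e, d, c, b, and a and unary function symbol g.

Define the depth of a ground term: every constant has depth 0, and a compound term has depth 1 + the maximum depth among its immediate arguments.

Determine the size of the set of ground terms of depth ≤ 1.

10

Let N_k = |{terms of depth ≤ k}|. Then N_0 = 5 and N_k = 5 + N_{k-1} for k ≥ 1 (one summand per function symbol, arity giving the exponent).
N_0 = 5
N_1 = 5 + 5 = 10
Explicitly: e, d, c, b, a, g(e), g(d), g(c), g(b), g(a).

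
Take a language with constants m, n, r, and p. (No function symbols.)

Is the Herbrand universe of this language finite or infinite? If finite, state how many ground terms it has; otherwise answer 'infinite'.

There are no function symbols, so every ground term is one of the 4 constants.
The Herbrand universe is {m, n, r, p}, which is finite with 4 elements.

4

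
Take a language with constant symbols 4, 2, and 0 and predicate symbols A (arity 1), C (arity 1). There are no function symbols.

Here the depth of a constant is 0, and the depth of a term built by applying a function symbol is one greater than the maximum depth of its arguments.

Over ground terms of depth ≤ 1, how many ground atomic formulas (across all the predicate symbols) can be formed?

First count ground terms of depth ≤ 1.
With no function symbols every ground term is a constant, so there are exactly 3 ground terms at every depth bound.
N_0 = 3
N_1 = 3
Explicitly: 4, 2, 0.
So |H| = 3.
Ground atoms are formed by filling each argument slot of a predicate with a term from H, so an r-ary predicate gives |H|^r atoms:
  A: 3;  C: 3
Total ground atoms: 3 + 3 = 6.

6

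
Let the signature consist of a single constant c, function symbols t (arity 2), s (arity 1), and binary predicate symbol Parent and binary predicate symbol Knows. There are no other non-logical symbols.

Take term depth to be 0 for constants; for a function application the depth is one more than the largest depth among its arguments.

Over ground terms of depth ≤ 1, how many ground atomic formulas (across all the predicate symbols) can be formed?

18

First count ground terms of depth ≤ 1.
Let N_k count ground terms of depth at most k. Each non-constant term of depth ≤ k is some function symbol applied to depth-≤(k−1) arguments, giving N_k = 1 + N_{k-1}^2 + N_{k-1}.
N_0 = 1
N_1 = 1 + 1^2 + 1 = 3
Explicitly: c, t(c, c), s(c).
So |H| = 3.
Each predicate of arity r yields |H|^r ground atoms (one per choice of an r-tuple from H):
  Parent: 3^2 = 9;  Knows: 3^2 = 9
Total ground atoms: 9 + 9 = 18.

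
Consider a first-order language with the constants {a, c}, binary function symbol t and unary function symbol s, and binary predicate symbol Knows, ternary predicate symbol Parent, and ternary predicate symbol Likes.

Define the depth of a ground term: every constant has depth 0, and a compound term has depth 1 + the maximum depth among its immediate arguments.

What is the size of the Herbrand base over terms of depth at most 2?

815924

First count ground terms of depth ≤ 2.
Let N_k = |{terms of depth ≤ k}|. Then N_0 = 2 and N_k = 2 + N_{k-1}^2 + N_{k-1} for k ≥ 1 (one summand per function symbol, arity giving the exponent).
N_0 = 2
N_1 = 2 + 2^2 + 2 = 8
N_2 = 2 + 8^2 + 8 = 74
So |H| = 74.
A ground atom is a predicate applied to a tuple of terms from H, so the count is the sum over predicates of |H|^arity:
  Knows: 74^2 = 5476;  Parent: 74^3 = 405224;  Likes: 74^3 = 405224
Total ground atoms: 5476 + 405224 + 405224 = 815924.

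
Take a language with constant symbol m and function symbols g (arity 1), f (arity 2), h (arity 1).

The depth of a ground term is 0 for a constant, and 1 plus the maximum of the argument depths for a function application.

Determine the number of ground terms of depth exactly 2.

Let N_k = |{terms of depth ≤ k}|. Then N_0 = 1 and N_k = 1 + N_{k-1} + N_{k-1}^2 + N_{k-1} for k ≥ 1 (one summand per function symbol, arity giving the exponent).
N_0 = 1
N_1 = 1 + 1 + 1^2 + 1 = 4
N_2 = 1 + 4 + 4^2 + 4 = 25
Terms of depth exactly 2: N_2 − N_1 = 25 − 4 = 21.

21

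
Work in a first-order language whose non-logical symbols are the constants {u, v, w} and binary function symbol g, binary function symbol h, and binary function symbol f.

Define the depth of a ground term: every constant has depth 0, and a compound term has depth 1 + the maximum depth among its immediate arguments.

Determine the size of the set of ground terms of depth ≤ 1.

30

Let N_k = |{terms of depth ≤ k}|. Then N_0 = 3 and N_k = 3 + N_{k-1}^2 + N_{k-1}^2 + N_{k-1}^2 for k ≥ 1 (one summand per function symbol, arity giving the exponent).
N_0 = 3
N_1 = 3 + 3^2 + 3^2 + 3^2 = 30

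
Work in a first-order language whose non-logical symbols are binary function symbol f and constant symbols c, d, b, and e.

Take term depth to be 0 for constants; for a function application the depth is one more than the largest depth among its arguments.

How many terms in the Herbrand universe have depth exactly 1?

Write N_k for the number of ground terms of depth ≤ k. A term of depth ≤ k is either a constant or a function symbol applied to arguments of depth ≤ k−1, so N_k = 4 + N_{k-1}^2.
N_0 = 4
N_1 = 4 + 4^2 = 20
Terms of depth exactly 1: N_1 − N_0 = 20 − 4 = 16.

16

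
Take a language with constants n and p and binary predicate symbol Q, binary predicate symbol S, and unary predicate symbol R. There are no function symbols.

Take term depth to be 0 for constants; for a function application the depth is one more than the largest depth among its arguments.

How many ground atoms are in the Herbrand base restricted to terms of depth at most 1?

10

First count ground terms of depth ≤ 1.
With no function symbols every ground term is a constant, so there are exactly 2 ground terms at every depth bound.
N_0 = 2
N_1 = 2
So |H| = 2.
Each predicate of arity r yields |H|^r ground atoms (one per choice of an r-tuple from H):
  Q: 2^2 = 4;  S: 2^2 = 4;  R: 2
Total ground atoms: 4 + 4 + 2 = 10.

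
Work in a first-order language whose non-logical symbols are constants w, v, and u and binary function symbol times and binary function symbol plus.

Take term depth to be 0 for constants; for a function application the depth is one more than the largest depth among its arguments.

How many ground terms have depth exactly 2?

864

Write N_k for the number of ground terms of depth ≤ k. A term of depth ≤ k is either a constant or a function symbol applied to arguments of depth ≤ k−1, so N_k = 3 + N_{k-1}^2 + N_{k-1}^2.
N_0 = 3
N_1 = 3 + 3^2 + 3^2 = 21
N_2 = 3 + 21^2 + 21^2 = 885
Terms of depth exactly 2: N_2 − N_1 = 885 − 21 = 864.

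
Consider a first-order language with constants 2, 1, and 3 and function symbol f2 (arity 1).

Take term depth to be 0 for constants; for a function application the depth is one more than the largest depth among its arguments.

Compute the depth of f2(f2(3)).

2

depth(f2(3)) = 1 + depth(3) = 1 + 0 = 1
depth(f2(f2(3))) = 1 + depth(f2(3)) = 1 + 1 = 2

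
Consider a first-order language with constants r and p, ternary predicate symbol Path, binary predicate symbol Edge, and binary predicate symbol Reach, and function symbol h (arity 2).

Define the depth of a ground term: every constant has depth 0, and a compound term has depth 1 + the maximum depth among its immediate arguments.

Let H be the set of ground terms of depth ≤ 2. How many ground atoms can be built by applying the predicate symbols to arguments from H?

First count ground terms of depth ≤ 2.
Count level by level. With function symbols h/2, the terms of depth ≤ k are the 2 constants together with each function applied to depth-≤(k−1) tuples, so N_k = 2 + N_{k-1}^2.
N_0 = 2
N_1 = 2 + 2^2 = 6
N_2 = 2 + 6^2 = 38
So |H| = 38.
A ground atom is a predicate applied to a tuple of terms from H, so the count is the sum over predicates of |H|^arity:
  Path: 38^3 = 54872;  Edge: 38^2 = 1444;  Reach: 38^2 = 1444
Total ground atoms: 54872 + 1444 + 1444 = 57760.

57760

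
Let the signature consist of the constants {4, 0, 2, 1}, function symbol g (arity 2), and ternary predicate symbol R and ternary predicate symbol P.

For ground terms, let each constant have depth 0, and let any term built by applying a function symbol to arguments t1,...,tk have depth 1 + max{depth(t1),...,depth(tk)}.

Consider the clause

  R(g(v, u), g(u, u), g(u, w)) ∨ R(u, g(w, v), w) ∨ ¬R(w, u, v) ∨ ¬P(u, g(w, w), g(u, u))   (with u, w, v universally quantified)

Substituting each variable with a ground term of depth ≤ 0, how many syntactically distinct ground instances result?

64

Ground terms of depth ≤ 0:
  If N_k denotes the number of depth-≤k ground terms, the 4 constants give N_0 = 4, and each function symbol of arity r contributes N_{k-1}^r new terms at level k: N_k = 4 + N_{k-1}^2.
  N_0 = 4
  Explicitly: 4, 0, 2, 1.
So there are 4 ground terms available for substitution.
The clause has 3 distinct variables (u, w, v), each appearing in the body. In the free term algebra distinct substitutions yield syntactically distinct ground instances.
Number of ground instances = 4^3 = 64.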